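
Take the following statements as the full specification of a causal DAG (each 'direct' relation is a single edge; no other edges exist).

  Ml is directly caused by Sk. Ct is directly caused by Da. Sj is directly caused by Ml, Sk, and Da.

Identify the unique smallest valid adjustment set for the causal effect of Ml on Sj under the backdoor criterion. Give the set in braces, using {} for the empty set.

Variables eligible for adjustment (non-descendants of Ml, excluding Ml and Sj): {Ct, Da, Sk}.
Backdoor paths from Ml to Sj:
  P1: Ml <- Sk -> Sj
The empty set is not sufficient: P1 (Ml <- Sk -> Sj) has no collider blocking it and no conditioned non-collider, so it is open.
Try {Sk}:
  P1: blocked at fork node Sk ∈ conditioning set.
{Sk} contains no descendant of Ml and blocks every backdoor path.
No other singleton works — e.g. {Da} leaves P1 open — so {Sk} is the unique smallest valid adjustment set.

{Sk}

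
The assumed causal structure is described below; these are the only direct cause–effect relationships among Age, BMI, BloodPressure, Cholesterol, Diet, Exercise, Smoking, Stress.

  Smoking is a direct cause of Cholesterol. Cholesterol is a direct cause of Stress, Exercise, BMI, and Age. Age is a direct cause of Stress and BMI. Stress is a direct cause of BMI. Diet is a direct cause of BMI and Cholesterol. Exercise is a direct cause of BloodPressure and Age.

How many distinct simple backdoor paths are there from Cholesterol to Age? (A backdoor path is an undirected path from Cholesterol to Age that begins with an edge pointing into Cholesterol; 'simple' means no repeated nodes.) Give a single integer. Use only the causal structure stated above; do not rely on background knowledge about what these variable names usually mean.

2

A backdoor path from Cholesterol to Age is any simple undirected path whose first edge points into Cholesterol (i.e. leaves Cholesterol via a parent).
Parents of Cholesterol: {Diet, Smoking}.
Enumerating:
  P1: Cholesterol <- Diet -> BMI <- Age
  P2: Cholesterol <- Diet -> BMI <- Stress <- Age
That exhausts the simple backdoor paths. Count: 2.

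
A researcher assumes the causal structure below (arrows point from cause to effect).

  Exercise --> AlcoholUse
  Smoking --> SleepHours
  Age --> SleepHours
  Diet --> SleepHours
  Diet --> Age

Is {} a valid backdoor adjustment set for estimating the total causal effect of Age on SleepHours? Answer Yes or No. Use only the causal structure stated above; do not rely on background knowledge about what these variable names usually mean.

No

Backdoor paths from Age to SleepHours (paths whose first edge points into Age):
  P1: Age <- Diet -> SleepHours
Condition 1 (no descendant of Age in the set): holds — descendants of Age are {SleepHours}; none are in {}.
Condition 2 (every backdoor path blocked by {}):
  P1: open — no interior node is in the conditioning set.
{} does not satisfy the backdoor criterion.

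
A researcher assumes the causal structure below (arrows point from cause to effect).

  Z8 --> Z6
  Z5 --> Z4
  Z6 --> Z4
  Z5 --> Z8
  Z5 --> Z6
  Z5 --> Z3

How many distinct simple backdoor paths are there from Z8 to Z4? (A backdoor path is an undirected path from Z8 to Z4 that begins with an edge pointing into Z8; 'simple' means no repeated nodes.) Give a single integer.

A backdoor path from Z8 to Z4 is any simple undirected path whose first edge points into Z8 (i.e. leaves Z8 via a parent).
Parents of Z8: {Z5}.
Enumerating:
  P1: Z8 <- Z5 -> Z6 -> Z4
  P2: Z8 <- Z5 -> Z4
That exhausts the simple backdoor paths. Count: 2.

2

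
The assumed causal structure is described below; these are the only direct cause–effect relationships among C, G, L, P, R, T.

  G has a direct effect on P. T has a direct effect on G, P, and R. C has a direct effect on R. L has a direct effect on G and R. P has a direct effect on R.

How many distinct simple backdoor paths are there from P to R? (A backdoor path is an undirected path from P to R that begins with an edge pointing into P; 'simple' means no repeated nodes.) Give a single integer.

A backdoor path from P to R is any simple undirected path whose first edge points into P (i.e. leaves P via a parent).
Parents of P: {G, T}.
Enumerating:
  P1: P <- T -> G <- L -> R
  P2: P <- T -> R
  P3: P <- G <- L -> R
  P4: P <- G <- T -> R
That exhausts the simple backdoor paths. Count: 4.

4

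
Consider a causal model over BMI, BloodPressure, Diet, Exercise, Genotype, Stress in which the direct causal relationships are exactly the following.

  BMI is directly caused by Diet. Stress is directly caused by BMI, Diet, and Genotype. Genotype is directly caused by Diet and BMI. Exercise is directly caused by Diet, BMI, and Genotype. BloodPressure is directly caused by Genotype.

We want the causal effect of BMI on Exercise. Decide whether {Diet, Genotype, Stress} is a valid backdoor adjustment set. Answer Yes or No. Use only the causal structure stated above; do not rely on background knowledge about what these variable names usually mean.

Backdoor paths from BMI to Exercise (paths whose first edge points into BMI):
  P1: BMI <- Diet -> Genotype -> Exercise
  P2: BMI <- Diet -> Stress <- Genotype -> Exercise
  P3: BMI <- Diet -> Exercise
Condition 1 (no descendant of BMI in the set): FAILS — Genotype and Stress are descendants of BMI.
Condition 2 (every backdoor path blocked by {Diet, Genotype, Stress}):
  P1: blocked at fork node Diet ∈ conditioning set.
  P2: blocked at fork node Diet ∈ conditioning set.
  P3: blocked at fork node Diet ∈ conditioning set.
{Diet, Genotype, Stress} does not satisfy the backdoor criterion.

No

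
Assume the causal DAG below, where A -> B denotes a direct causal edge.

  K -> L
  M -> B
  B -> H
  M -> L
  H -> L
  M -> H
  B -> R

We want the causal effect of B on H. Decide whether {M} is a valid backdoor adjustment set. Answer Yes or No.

Backdoor paths from B to H (paths whose first edge points into B):
  P1: B <- M -> H
  P2: B <- M -> L <- H
Condition 1 (no descendant of B in the set): holds — descendants of B are {H, L, R}; none are in {M}.
Condition 2 (every backdoor path blocked by {M}):
  P1: blocked at fork node M ∈ conditioning set.
  P2: blocked at fork node M ∈ conditioning set.
{M} satisfies the backdoor criterion.

Yes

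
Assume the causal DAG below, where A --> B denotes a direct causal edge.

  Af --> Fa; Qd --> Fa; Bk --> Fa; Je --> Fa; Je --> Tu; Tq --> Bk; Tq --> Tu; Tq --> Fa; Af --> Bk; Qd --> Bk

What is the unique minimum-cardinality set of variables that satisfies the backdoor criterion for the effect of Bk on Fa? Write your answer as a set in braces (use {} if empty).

Variables eligible for adjustment (non-descendants of Bk, excluding Bk and Fa): {Af, Je, Qd, Tq, Tu}.
Backdoor paths from Bk to Fa:
  P1: Bk <- Af -> Fa
  P2: Bk <- Qd -> Fa
  P3: Bk <- Tq -> Tu <- Je -> Fa
  P4: Bk <- Tq -> Fa
The empty set is not sufficient: P1 (Bk <- Af -> Fa) has no collider blocking it and no conditioned non-collider, so it is open.
Try {Af, Qd, Tq}:
  P1: blocked at fork node Af ∈ conditioning set.
  P2: blocked at fork node Qd ∈ conditioning set.
  P3: blocked at fork node Tq ∈ conditioning set.
  P4: blocked at fork node Tq ∈ conditioning set.
{Af, Qd, Tq} contains no descendant of Bk and blocks every backdoor path.
Every element of {Af, Qd, Tq} is needed (dropping Af leaves P1 open; dropping Qd leaves P2 open; dropping Tq leaves P4 open), so no proper subset is valid.
Among all size-3 subsets of the eligible variables, only {Af, Qd, Tq} blocks every backdoor path, so it is the unique smallest valid adjustment set.

{Af, Qd, Tq}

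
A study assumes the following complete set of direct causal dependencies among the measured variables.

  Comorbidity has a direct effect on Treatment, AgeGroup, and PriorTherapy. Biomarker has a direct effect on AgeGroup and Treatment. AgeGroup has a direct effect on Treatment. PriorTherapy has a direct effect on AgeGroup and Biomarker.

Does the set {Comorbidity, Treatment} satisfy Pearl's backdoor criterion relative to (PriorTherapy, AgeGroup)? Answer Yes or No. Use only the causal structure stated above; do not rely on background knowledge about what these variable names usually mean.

No

Backdoor paths from PriorTherapy to AgeGroup (paths whose first edge points into PriorTherapy):
  P1: PriorTherapy <- Comorbidity -> AgeGroup
  P2: PriorTherapy <- Comorbidity -> Treatment <- Biomarker -> AgeGroup
  P3: PriorTherapy <- Comorbidity -> Treatment <- AgeGroup
Condition 1 (no descendant of PriorTherapy in the set): FAILS — Treatment is a descendant of PriorTherapy.
Condition 2 (every backdoor path blocked by {Comorbidity, Treatment}):
  P1: blocked at fork node Comorbidity ∈ conditioning set.
  P2: blocked at fork node Comorbidity ∈ conditioning set.
  P3: blocked at fork node Comorbidity ∈ conditioning set.
{Comorbidity, Treatment} does not satisfy the backdoor criterion.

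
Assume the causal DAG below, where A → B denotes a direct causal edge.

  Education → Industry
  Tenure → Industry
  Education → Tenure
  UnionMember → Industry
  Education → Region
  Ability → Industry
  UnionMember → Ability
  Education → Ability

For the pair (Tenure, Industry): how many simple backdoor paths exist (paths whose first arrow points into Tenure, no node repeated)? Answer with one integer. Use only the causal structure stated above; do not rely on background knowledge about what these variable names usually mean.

A backdoor path from Tenure to Industry is any simple undirected path whose first edge points into Tenure (i.e. leaves Tenure via a parent).
Parents of Tenure: {Education}.
Enumerating:
  P1: Tenure <- Education -> Ability <- UnionMember -> Industry
  P2: Tenure <- Education -> Ability -> Industry
  P3: Tenure <- Education -> Industry
That exhausts the simple backdoor paths. Count: 3.

3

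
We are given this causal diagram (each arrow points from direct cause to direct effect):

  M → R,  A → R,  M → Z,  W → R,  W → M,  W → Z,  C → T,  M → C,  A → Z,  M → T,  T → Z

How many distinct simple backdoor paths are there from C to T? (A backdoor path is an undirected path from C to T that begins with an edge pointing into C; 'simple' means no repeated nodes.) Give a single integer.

6

A backdoor path from C to T is any simple undirected path whose first edge points into C (i.e. leaves C via a parent).
Parents of C: {M}.
Enumerating:
  P1: C <- M <- W -> Z <- T
  P2: C <- M <- W -> R <- A -> Z <- T
  P3: C <- M -> T
  P4: C <- M -> Z <- T
  P5: C <- M -> R <- W -> Z <- T
  P6: C <- M -> R <- A -> Z <- T
That exhausts the simple backdoor paths. Count: 6.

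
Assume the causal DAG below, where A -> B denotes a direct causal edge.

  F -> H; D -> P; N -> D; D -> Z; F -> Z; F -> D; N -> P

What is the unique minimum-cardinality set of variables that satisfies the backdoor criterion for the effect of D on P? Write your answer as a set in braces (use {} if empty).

Variables eligible for adjustment (non-descendants of D, excluding D and P): {F, H, N}.
Backdoor paths from D to P:
  P1: D <- N -> P
The empty set is not sufficient: P1 (D <- N -> P) has no collider blocking it and no conditioned non-collider, so it is open.
Try {N}:
  P1: blocked at fork node N ∈ conditioning set.
{N} contains no descendant of D and blocks every backdoor path.
No other singleton works — e.g. {F} leaves P1 open — so {N} is the unique smallest valid adjustment set.

{N}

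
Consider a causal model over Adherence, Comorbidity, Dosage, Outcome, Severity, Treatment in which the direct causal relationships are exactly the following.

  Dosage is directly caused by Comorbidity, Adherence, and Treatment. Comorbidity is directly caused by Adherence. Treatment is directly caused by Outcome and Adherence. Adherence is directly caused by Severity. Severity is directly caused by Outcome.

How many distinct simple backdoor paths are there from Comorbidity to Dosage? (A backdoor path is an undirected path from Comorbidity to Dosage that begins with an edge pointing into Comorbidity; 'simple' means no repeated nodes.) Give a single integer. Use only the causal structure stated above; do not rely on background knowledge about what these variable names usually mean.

3

A backdoor path from Comorbidity to Dosage is any simple undirected path whose first edge points into Comorbidity (i.e. leaves Comorbidity via a parent).
Parents of Comorbidity: {Adherence}.
Enumerating:
  P1: Comorbidity <- Adherence <- Severity <- Outcome -> Treatment -> Dosage
  P2: Comorbidity <- Adherence -> Treatment -> Dosage
  P3: Comorbidity <- Adherence -> Dosage
That exhausts the simple backdoor paths. Count: 3.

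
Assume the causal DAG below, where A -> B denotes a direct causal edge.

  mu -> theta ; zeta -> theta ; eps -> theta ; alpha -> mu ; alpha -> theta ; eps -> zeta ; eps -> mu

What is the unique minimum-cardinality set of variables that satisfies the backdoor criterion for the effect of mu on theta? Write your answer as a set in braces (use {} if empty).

{alpha, eps}

Variables eligible for adjustment (non-descendants of mu, excluding mu and theta): {alpha, eps, zeta}.
Backdoor paths from mu to theta:
  P1: mu <- alpha -> theta
  P2: mu <- eps -> zeta -> theta
  P3: mu <- eps -> theta
The empty set is not sufficient: P1 (mu <- alpha -> theta) has no collider blocking it and no conditioned non-collider, so it is open.
Try {alpha, eps}:
  P1: blocked at fork node alpha ∈ conditioning set.
  P2: blocked at fork node eps ∈ conditioning set.
  P3: blocked at fork node eps ∈ conditioning set.
{alpha, eps} contains no descendant of mu and blocks every backdoor path.
Every element of {alpha, eps} is needed (dropping alpha leaves P1 open; dropping eps leaves P2 open), so no proper subset is valid.
Among all size-2 subsets of the eligible variables, only {alpha, eps} blocks every backdoor path, so it is the unique smallest valid adjustment set.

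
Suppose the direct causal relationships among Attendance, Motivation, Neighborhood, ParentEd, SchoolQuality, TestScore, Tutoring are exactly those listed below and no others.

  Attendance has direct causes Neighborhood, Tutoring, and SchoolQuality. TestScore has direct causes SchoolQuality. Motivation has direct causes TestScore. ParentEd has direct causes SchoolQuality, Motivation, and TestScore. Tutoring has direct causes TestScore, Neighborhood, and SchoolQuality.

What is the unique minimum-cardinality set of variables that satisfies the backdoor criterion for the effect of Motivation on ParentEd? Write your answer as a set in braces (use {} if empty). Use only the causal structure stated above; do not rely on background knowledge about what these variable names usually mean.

Variables eligible for adjustment (non-descendants of Motivation, excluding Motivation and ParentEd): {Attendance, Neighborhood, SchoolQuality, TestScore, Tutoring}.
Backdoor paths from Motivation to ParentEd:
  P1: Motivation <- TestScore <- SchoolQuality -> ParentEd
  P2: Motivation <- TestScore -> Tutoring <- Neighborhood -> Attendance <- SchoolQuality -> ParentEd
  P3: Motivation <- TestScore -> Tutoring <- SchoolQuality -> ParentEd
  P4: Motivation <- TestScore -> Tutoring -> Attendance <- SchoolQuality -> ParentEd
  P5: Motivation <- TestScore -> ParentEd
The empty set is not sufficient: P1 (Motivation <- TestScore <- SchoolQuality -> ParentEd) has no collider blocking it and no conditioned non-collider, so it is open.
Try {TestScore}:
  P1: blocked at chain node TestScore ∈ conditioning set.
  P2: blocked at fork node TestScore ∈ conditioning set.
  P3: blocked at fork node TestScore ∈ conditioning set.
  P4: blocked at fork node TestScore ∈ conditioning set.
  P5: blocked at fork node TestScore ∈ conditioning set.
{TestScore} contains no descendant of Motivation and blocks every backdoor path.
No other singleton works — e.g. {Neighborhood} leaves P1 open — so {TestScore} is the unique smallest valid adjustment set.

{TestScore}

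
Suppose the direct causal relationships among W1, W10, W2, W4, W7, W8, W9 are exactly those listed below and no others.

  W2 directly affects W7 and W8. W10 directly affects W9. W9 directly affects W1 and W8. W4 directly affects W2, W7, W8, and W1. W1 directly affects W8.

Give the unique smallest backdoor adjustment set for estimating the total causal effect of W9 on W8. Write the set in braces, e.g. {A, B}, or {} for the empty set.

{}

Variables eligible for adjustment (non-descendants of W9, excluding W9 and W8): {W10, W2, W4, W7}.
Backdoor paths from W9 to W8:
  (none)
With no backdoor paths the empty set already satisfies the criterion, and it is trivially minimal.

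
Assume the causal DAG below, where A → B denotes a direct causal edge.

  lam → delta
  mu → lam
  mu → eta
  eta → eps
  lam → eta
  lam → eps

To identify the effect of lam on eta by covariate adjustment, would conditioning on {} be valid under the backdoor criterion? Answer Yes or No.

Backdoor paths from lam to eta (paths whose first edge points into lam):
  P1: lam <- mu -> eta
Condition 1 (no descendant of lam in the set): holds — descendants of lam are {delta, eps, eta}; none are in {}.
Condition 2 (every backdoor path blocked by {}):
  P1: open — no interior node is in the conditioning set.
{} does not satisfy the backdoor criterion.

No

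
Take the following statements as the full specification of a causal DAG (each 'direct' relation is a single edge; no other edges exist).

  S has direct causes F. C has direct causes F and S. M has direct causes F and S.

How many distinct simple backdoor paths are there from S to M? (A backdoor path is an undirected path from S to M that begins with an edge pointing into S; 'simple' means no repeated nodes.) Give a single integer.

1

A backdoor path from S to M is any simple undirected path whose first edge points into S (i.e. leaves S via a parent).
Parents of S: {F}.
Enumerating:
  P1: S <- F -> M
That exhausts the simple backdoor paths. Count: 1.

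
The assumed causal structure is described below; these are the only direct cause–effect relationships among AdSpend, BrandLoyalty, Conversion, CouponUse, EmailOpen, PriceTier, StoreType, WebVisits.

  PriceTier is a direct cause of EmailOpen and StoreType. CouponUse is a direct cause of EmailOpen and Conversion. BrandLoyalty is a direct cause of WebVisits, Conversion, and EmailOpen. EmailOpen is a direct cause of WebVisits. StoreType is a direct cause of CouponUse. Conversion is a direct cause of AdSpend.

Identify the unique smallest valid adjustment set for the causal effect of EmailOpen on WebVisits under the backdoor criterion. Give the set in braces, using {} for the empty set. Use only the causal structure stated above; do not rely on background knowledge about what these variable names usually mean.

{BrandLoyalty}

Variables eligible for adjustment (non-descendants of EmailOpen, excluding EmailOpen and WebVisits): {AdSpend, BrandLoyalty, Conversion, CouponUse, PriceTier, StoreType}.
Backdoor paths from EmailOpen to WebVisits:
  P1: EmailOpen <- BrandLoyalty -> WebVisits
  P2: EmailOpen <- PriceTier -> StoreType -> CouponUse -> Conversion <- BrandLoyalty -> WebVisits
  P3: EmailOpen <- CouponUse -> Conversion <- BrandLoyalty -> WebVisits
The empty set is not sufficient: P1 (EmailOpen <- BrandLoyalty -> WebVisits) has no collider blocking it and no conditioned non-collider, so it is open.
Try {BrandLoyalty}:
  P1: blocked at fork node BrandLoyalty ∈ conditioning set.
  P2: blocked at collider Conversion (neither it nor any descendant is in the conditioning set).
  P3: blocked at collider Conversion (neither it nor any descendant is in the conditioning set).
{BrandLoyalty} contains no descendant of EmailOpen and blocks every backdoor path.
No other singleton works — e.g. {PriceTier} leaves P1 open — so {BrandLoyalty} is the unique smallest valid adjustment set.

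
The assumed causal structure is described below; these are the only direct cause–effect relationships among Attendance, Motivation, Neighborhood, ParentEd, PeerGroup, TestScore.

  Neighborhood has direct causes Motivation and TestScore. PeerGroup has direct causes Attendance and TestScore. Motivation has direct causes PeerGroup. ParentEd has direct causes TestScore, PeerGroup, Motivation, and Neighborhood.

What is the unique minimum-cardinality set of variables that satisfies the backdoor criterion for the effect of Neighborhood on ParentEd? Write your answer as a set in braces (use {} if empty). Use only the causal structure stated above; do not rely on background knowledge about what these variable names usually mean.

{Motivation, TestScore}

Variables eligible for adjustment (non-descendants of Neighborhood, excluding Neighborhood and ParentEd): {Attendance, Motivation, PeerGroup, TestScore}.
Backdoor paths from Neighborhood to ParentEd:
  P1: Neighborhood <- TestScore -> PeerGroup -> Motivation -> ParentEd
  P2: Neighborhood <- TestScore -> PeerGroup -> ParentEd
  P3: Neighborhood <- TestScore -> ParentEd
  P4: Neighborhood <- Motivation <- PeerGroup <- TestScore -> ParentEd
  P5: Neighborhood <- Motivation <- PeerGroup -> ParentEd
  P6: Neighborhood <- Motivation -> ParentEd
The empty set is not sufficient: P1 (Neighborhood <- TestScore -> PeerGroup -> Motivation -> ParentEd) has no collider blocking it and no conditioned non-collider, so it is open.
Try {Motivation, TestScore}:
  P1: blocked at fork node TestScore ∈ conditioning set.
  P2: blocked at fork node TestScore ∈ conditioning set.
  P3: blocked at fork node TestScore ∈ conditioning set.
  P4: blocked at chain node Motivation ∈ conditioning set.
  P5: blocked at chain node Motivation ∈ conditioning set.
  P6: blocked at fork node Motivation ∈ conditioning set.
{Motivation, TestScore} contains no descendant of Neighborhood and blocks every backdoor path.
Every element of {Motivation, TestScore} is needed (dropping Motivation leaves P5 open; dropping TestScore leaves P2 open), so no proper subset is valid.
Among all size-2 subsets of the eligible variables, only {Motivation, TestScore} blocks every backdoor path, so it is the unique smallest valid adjustment set.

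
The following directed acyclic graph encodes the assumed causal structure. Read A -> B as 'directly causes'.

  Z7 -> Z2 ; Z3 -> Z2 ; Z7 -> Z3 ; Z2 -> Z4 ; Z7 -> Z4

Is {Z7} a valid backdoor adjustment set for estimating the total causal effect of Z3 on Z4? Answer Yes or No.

Backdoor paths from Z3 to Z4 (paths whose first edge points into Z3):
  P1: Z3 <- Z7 -> Z2 -> Z4
  P2: Z3 <- Z7 -> Z4
Condition 1 (no descendant of Z3 in the set): holds — descendants of Z3 are {Z2, Z4}; none are in {Z7}.
Condition 2 (every backdoor path blocked by {Z7}):
  P1: blocked at fork node Z7 ∈ conditioning set.
  P2: blocked at fork node Z7 ∈ conditioning set.
{Z7} satisfies the backdoor criterion.

Yes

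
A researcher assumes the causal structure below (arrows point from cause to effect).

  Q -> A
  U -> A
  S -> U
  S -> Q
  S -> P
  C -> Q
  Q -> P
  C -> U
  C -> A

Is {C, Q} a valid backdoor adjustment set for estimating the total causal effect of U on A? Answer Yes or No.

Backdoor paths from U to A (paths whose first edge points into U):
  P1: U <- C -> Q -> A
  P2: U <- C -> A
  P3: U <- S -> Q <- C -> A
  P4: U <- S -> Q -> A
  P5: U <- S -> P <- Q <- C -> A
  P6: U <- S -> P <- Q -> A
Condition 1 (no descendant of U in the set): holds — descendants of U are {A}; none are in {C, Q}.
Condition 2 (every backdoor path blocked by {C, Q}):
  P1: blocked at fork node C ∈ conditioning set.
  P2: blocked at fork node C ∈ conditioning set.
  P3: blocked at fork node C ∈ conditioning set.
  P4: blocked at chain node Q ∈ conditioning set.
  P5: blocked at collider P (neither it nor any descendant is in the conditioning set).
  P6: blocked at collider P (neither it nor any descendant is in the conditioning set).
{C, Q} satisfies the backdoor criterion.

Yes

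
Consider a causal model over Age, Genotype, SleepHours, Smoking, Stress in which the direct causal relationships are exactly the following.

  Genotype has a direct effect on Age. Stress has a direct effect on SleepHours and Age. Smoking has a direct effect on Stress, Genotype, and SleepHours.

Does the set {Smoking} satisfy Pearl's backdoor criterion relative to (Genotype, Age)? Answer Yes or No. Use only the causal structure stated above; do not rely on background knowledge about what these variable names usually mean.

Yes

Backdoor paths from Genotype to Age (paths whose first edge points into Genotype):
  P1: Genotype <- Smoking -> Stress -> Age
  P2: Genotype <- Smoking -> SleepHours <- Stress -> Age
Condition 1 (no descendant of Genotype in the set): holds — descendants of Genotype are {Age}; none are in {Smoking}.
Condition 2 (every backdoor path blocked by {Smoking}):
  P1: blocked at fork node Smoking ∈ conditioning set.
  P2: blocked at fork node Smoking ∈ conditioning set.
{Smoking} satisfies the backdoor criterion.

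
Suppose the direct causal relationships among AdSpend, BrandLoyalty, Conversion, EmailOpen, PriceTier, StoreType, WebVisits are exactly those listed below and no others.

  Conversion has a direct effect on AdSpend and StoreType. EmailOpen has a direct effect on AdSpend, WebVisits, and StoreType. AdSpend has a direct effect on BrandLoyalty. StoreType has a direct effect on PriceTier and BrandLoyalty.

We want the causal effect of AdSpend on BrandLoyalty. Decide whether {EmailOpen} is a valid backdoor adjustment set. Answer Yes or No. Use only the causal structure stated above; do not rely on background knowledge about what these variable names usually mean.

Backdoor paths from AdSpend to BrandLoyalty (paths whose first edge points into AdSpend):
  P1: AdSpend <- EmailOpen -> StoreType -> BrandLoyalty
  P2: AdSpend <- Conversion -> StoreType -> BrandLoyalty
Condition 1 (no descendant of AdSpend in the set): holds — descendants of AdSpend are {BrandLoyalty}; none are in {EmailOpen}.
Condition 2 (every backdoor path blocked by {EmailOpen}):
  P1: blocked at fork node EmailOpen ∈ conditioning set.
  P2: open — no interior node is in the conditioning set.
{EmailOpen} does not satisfy the backdoor criterion.

No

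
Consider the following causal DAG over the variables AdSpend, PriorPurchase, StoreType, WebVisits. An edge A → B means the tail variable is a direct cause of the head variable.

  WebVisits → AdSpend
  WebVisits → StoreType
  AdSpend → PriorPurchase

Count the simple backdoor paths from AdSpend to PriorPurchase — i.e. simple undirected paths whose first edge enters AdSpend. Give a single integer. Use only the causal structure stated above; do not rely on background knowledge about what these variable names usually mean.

0

A backdoor path from AdSpend to PriorPurchase is any simple undirected path whose first edge points into AdSpend (i.e. leaves AdSpend via a parent).
Parents of AdSpend: {WebVisits}.
No simple path from any parent of AdSpend reaches PriorPurchase without revisiting AdSpend, so there are no backdoor paths.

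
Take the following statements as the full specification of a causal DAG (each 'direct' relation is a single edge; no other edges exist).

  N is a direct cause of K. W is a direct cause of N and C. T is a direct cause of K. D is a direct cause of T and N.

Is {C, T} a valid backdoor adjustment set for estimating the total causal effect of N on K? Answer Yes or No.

Yes

Backdoor paths from N to K (paths whose first edge points into N):
  P1: N <- D -> T -> K
Condition 1 (no descendant of N in the set): holds — descendants of N are {K}; none are in {C, T}.
Condition 2 (every backdoor path blocked by {C, T}):
  P1: blocked at chain node T ∈ conditioning set.
{C, T} satisfies the backdoor criterion.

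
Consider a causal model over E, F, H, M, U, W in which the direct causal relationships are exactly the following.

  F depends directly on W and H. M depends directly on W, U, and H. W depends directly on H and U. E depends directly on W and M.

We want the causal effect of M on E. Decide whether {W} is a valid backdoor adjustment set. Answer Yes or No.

Backdoor paths from M to E (paths whose first edge points into M):
  P1: M <- H -> W -> E
  P2: M <- H -> F <- W -> E
  P3: M <- U -> W -> E
  P4: M <- W -> E
Condition 1 (no descendant of M in the set): holds — descendants of M are {E}; none are in {W}.
Condition 2 (every backdoor path blocked by {W}):
  P1: blocked at chain node W ∈ conditioning set.
  P2: blocked at collider F (neither it nor any descendant is in the conditioning set).
  P3: blocked at chain node W ∈ conditioning set.
  P4: blocked at fork node W ∈ conditioning set.
{W} satisfies the backdoor criterion.

Yes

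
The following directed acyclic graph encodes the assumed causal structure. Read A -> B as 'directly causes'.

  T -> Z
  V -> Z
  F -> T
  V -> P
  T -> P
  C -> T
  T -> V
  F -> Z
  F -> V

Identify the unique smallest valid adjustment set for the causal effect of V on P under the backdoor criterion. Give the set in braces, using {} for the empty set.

Variables eligible for adjustment (non-descendants of V, excluding V and P): {C, F, T}.
Backdoor paths from V to P:
  P1: V <- F -> T -> P
  P2: V <- F -> Z <- T -> P
  P3: V <- T -> P
The empty set is not sufficient: P1 (V <- F -> T -> P) has no collider blocking it and no conditioned non-collider, so it is open.
Try {T}:
  P1: blocked at chain node T ∈ conditioning set.
  P2: blocked at collider Z (neither it nor any descendant is in the conditioning set).
  P3: blocked at fork node T ∈ conditioning set.
{T} contains no descendant of V and blocks every backdoor path.
No other singleton works — e.g. {F} leaves P3 open — so {T} is the unique smallest valid adjustment set.

{T}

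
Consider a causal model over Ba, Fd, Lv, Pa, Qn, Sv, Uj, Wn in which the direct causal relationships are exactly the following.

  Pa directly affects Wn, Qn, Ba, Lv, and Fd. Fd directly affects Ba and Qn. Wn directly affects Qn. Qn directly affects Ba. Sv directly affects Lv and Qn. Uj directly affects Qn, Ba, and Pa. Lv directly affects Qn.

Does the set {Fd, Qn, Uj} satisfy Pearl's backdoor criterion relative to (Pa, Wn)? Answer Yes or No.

Backdoor paths from Pa to Wn (paths whose first edge points into Pa):
  P1: Pa <- Uj -> Qn <- Wn
  P2: Pa <- Uj -> Ba <- Fd -> Qn <- Wn
  P3: Pa <- Uj -> Ba <- Qn <- Wn
Condition 1 (no descendant of Pa in the set): FAILS — Fd and Qn are descendants of Pa.
Condition 2 (every backdoor path blocked by {Fd, Qn, Uj}):
  P1: blocked at fork node Uj ∈ conditioning set.
  P2: blocked at fork node Uj ∈ conditioning set.
  P3: blocked at fork node Uj ∈ conditioning set.
{Fd, Qn, Uj} does not satisfy the backdoor criterion.

No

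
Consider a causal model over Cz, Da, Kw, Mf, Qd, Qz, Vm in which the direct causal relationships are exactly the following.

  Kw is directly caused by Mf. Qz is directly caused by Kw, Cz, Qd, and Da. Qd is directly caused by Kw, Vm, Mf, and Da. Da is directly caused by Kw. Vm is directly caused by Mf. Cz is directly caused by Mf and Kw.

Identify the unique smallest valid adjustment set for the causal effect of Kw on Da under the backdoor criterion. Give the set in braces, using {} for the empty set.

Variables eligible for adjustment (non-descendants of Kw, excluding Kw and Da): {Mf, Vm}.
Backdoor paths from Kw to Da:
  P1: Kw <- Mf -> Cz -> Qz <- Da
  P2: Kw <- Mf -> Cz -> Qz <- Qd <- Da
  P3: Kw <- Mf -> Vm -> Qd <- Da
  P4: Kw <- Mf -> Vm -> Qd -> Qz <- Da
  P5: Kw <- Mf -> Qd <- Da
  P6: Kw <- Mf -> Qd -> Qz <- Da
Each backdoor path contains an unconditioned collider, so every path is already blocked with the empty conditioning set:
  P1: blocked at collider Qz (neither it nor any descendant is in the conditioning set).
  P2: blocked at collider Qz (neither it nor any descendant is in the conditioning set).
  P3: blocked at collider Qd (neither it nor any descendant is in the conditioning set).
  P4: blocked at collider Qz (neither it nor any descendant is in the conditioning set).
  P5: blocked at collider Qd (neither it nor any descendant is in the conditioning set).
  P6: blocked at collider Qz (neither it nor any descendant is in the conditioning set).
The empty set is therefore the unique smallest valid set.

{}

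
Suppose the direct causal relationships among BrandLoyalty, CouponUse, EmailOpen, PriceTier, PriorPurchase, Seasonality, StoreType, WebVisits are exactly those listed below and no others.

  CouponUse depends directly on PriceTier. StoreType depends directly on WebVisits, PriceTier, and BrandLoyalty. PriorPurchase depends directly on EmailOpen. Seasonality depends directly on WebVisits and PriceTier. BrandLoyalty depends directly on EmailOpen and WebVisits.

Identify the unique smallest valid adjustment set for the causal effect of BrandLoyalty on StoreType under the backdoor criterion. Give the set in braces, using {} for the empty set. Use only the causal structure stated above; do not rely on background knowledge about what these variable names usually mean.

Variables eligible for adjustment (non-descendants of BrandLoyalty, excluding BrandLoyalty and StoreType): {CouponUse, EmailOpen, PriceTier, PriorPurchase, Seasonality, WebVisits}.
Backdoor paths from BrandLoyalty to StoreType:
  P1: BrandLoyalty <- WebVisits -> StoreType
  P2: BrandLoyalty <- WebVisits -> Seasonality <- PriceTier -> StoreType
The empty set is not sufficient: P1 (BrandLoyalty <- WebVisits -> StoreType) has no collider blocking it and no conditioned non-collider, so it is open.
Try {WebVisits}:
  P1: blocked at fork node WebVisits ∈ conditioning set.
  P2: blocked at fork node WebVisits ∈ conditioning set.
{WebVisits} contains no descendant of BrandLoyalty and blocks every backdoor path.
No other singleton works — e.g. {EmailOpen} leaves P1 open — so {WebVisits} is the unique smallest valid adjustment set.

{WebVisits}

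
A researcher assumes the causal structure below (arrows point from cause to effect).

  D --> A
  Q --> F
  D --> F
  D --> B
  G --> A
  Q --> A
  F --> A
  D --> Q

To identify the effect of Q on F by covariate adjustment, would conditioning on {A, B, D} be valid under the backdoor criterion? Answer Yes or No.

Backdoor paths from Q to F (paths whose first edge points into Q):
  P1: Q <- D -> F
  P2: Q <- D -> A <- F
Condition 1 (no descendant of Q in the set): FAILS — A is a descendant of Q.
Condition 2 (every backdoor path blocked by {A, B, D}):
  P1: blocked at fork node D ∈ conditioning set.
  P2: blocked at fork node D ∈ conditioning set.
{A, B, D} does not satisfy the backdoor criterion.

No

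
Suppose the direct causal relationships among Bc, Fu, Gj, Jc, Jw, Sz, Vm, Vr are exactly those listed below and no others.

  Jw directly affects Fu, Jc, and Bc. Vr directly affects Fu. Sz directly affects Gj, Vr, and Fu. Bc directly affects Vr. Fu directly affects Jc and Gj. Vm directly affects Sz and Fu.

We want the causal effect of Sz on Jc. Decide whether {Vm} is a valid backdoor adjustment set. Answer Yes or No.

Yes

Backdoor paths from Sz to Jc (paths whose first edge points into Sz):
  P1: Sz <- Vm -> Fu <- Jw -> Jc
  P2: Sz <- Vm -> Fu <- Vr <- Bc <- Jw -> Jc
  P3: Sz <- Vm -> Fu -> Jc
Condition 1 (no descendant of Sz in the set): holds — descendants of Sz are {Fu, Gj, Jc, Vr}; none are in {Vm}.
Condition 2 (every backdoor path blocked by {Vm}):
  P1: blocked at fork node Vm ∈ conditioning set.
  P2: blocked at fork node Vm ∈ conditioning set.
  P3: blocked at fork node Vm ∈ conditioning set.
{Vm} satisfies the backdoor criterion.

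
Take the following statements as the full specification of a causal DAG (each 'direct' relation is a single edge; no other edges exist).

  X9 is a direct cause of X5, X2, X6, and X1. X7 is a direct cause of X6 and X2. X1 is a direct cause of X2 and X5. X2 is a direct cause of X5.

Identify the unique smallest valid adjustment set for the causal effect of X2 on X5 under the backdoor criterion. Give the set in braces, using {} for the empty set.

{X1, X9}

Variables eligible for adjustment (non-descendants of X2, excluding X2 and X5): {X1, X6, X7, X9}.
Backdoor paths from X2 to X5:
  P1: X2 <- X9 -> X1 -> X5
  P2: X2 <- X9 -> X5
  P3: X2 <- X1 <- X9 -> X5
  P4: X2 <- X1 -> X5
  P5: X2 <- X7 -> X6 <- X9 -> X1 -> X5
  P6: X2 <- X7 -> X6 <- X9 -> X5
The empty set is not sufficient: P1 (X2 <- X9 -> X1 -> X5) has no collider blocking it and no conditioned non-collider, so it is open.
Try {X1, X9}:
  P1: blocked at fork node X9 ∈ conditioning set.
  P2: blocked at fork node X9 ∈ conditioning set.
  P3: blocked at chain node X1 ∈ conditioning set.
  P4: blocked at fork node X1 ∈ conditioning set.
  P5: blocked at collider X6 (neither it nor any descendant is in the conditioning set).
  P6: blocked at collider X6 (neither it nor any descendant is in the conditioning set).
{X1, X9} contains no descendant of X2 and blocks every backdoor path.
Every element of {X1, X9} is needed (dropping X1 leaves P4 open; dropping X9 leaves P2 open), so no proper subset is valid.
Among all size-2 subsets of the eligible variables, only {X1, X9} blocks every backdoor path, so it is the unique smallest valid adjustment set.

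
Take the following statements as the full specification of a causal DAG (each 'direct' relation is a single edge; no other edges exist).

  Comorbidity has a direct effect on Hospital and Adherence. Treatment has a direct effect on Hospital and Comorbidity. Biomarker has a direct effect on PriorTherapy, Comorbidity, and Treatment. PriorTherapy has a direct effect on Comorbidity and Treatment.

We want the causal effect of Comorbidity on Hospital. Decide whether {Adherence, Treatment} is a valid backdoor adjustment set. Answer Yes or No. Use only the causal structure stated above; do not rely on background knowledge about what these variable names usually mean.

Backdoor paths from Comorbidity to Hospital (paths whose first edge points into Comorbidity):
  P1: Comorbidity <- Biomarker -> PriorTherapy -> Treatment -> Hospital
  P2: Comorbidity <- Biomarker -> Treatment -> Hospital
  P3: Comorbidity <- PriorTherapy <- Biomarker -> Treatment -> Hospital
  P4: Comorbidity <- PriorTherapy -> Treatment -> Hospital
  P5: Comorbidity <- Treatment -> Hospital
Condition 1 (no descendant of Comorbidity in the set): FAILS — Adherence is a descendant of Comorbidity.
Condition 2 (every backdoor path blocked by {Adherence, Treatment}):
  P1: blocked at chain node Treatment ∈ conditioning set.
  P2: blocked at chain node Treatment ∈ conditioning set.
  P3: blocked at chain node Treatment ∈ conditioning set.
  P4: blocked at chain node Treatment ∈ conditioning set.
  P5: blocked at fork node Treatment ∈ conditioning set.
{Adherence, Treatment} does not satisfy the backdoor criterion.

No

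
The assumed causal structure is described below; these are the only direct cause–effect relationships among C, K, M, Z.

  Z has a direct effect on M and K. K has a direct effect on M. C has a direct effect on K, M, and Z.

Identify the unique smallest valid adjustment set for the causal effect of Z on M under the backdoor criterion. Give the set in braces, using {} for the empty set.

{C}

Variables eligible for adjustment (non-descendants of Z, excluding Z and M): {C}.
Backdoor paths from Z to M:
  P1: Z <- C -> K -> M
  P2: Z <- C -> M
The empty set is not sufficient: P1 (Z <- C -> K -> M) has no collider blocking it and no conditioned non-collider, so it is open.
Try {C}:
  P1: blocked at fork node C ∈ conditioning set.
  P2: blocked at fork node C ∈ conditioning set.
{C} contains no descendant of Z and blocks every backdoor path.
{C} is the unique smallest valid adjustment set.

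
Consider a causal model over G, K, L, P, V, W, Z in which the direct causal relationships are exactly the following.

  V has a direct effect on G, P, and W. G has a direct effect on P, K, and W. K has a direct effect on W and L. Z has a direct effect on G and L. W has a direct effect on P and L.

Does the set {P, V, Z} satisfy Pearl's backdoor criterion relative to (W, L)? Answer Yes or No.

Backdoor paths from W to L (paths whose first edge points into W):
  P1: W <- V -> G <- Z -> L
  P2: W <- V -> G -> K -> L
  P3: W <- V -> P <- G <- Z -> L
  P4: W <- V -> P <- G -> K -> L
  P5: W <- G <- Z -> L
  P6: W <- G -> K -> L
  P7: W <- K <- G <- Z -> L
  P8: W <- K -> L
Condition 1 (no descendant of W in the set): FAILS — P is a descendant of W.
Condition 2 (every backdoor path blocked by {P, V, Z}):
  P1: blocked at fork node V ∈ conditioning set.
  P2: blocked at fork node V ∈ conditioning set.
  P3: blocked at fork node V ∈ conditioning set.
  P4: blocked at fork node V ∈ conditioning set.
  P5: blocked at fork node Z ∈ conditioning set.
  P6: open — no interior node is in the conditioning set.
  P7: blocked at fork node Z ∈ conditioning set.
  P8: open — no interior node is in the conditioning set.
{P, V, Z} does not satisfy the backdoor criterion.

No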